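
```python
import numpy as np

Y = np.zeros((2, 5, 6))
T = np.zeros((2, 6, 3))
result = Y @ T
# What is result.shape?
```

(2, 5, 3)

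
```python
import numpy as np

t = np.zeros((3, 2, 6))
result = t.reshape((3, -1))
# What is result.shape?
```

(3, 12)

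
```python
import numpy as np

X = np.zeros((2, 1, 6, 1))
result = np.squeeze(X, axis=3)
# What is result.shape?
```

(2, 1, 6)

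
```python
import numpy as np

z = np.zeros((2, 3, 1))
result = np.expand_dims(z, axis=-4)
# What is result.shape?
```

(1, 2, 3, 1)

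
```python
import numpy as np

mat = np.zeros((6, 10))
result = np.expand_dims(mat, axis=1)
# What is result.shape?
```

(6, 1, 10)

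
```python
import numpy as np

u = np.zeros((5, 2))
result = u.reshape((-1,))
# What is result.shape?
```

(10,)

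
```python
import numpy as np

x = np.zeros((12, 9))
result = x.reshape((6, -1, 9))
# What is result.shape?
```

(6, 2, 9)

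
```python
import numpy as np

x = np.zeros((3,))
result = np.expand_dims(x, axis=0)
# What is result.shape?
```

(1, 3)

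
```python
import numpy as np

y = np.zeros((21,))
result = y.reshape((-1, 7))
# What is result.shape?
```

(3, 7)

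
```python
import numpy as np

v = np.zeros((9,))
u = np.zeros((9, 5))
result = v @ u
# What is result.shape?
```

(5,)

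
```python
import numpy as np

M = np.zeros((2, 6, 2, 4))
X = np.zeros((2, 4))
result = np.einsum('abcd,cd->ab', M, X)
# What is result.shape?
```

(2, 6)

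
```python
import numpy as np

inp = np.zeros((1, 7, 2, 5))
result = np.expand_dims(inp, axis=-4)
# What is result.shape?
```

(1, 1, 7, 2, 5)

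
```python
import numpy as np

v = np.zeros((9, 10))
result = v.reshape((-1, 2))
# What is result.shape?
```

(45, 2)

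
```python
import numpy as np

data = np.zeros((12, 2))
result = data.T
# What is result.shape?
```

(2, 12)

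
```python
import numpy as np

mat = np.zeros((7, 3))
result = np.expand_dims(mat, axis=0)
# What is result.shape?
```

(1, 7, 3)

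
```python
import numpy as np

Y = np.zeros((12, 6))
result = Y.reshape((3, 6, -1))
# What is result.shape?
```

(3, 6, 4)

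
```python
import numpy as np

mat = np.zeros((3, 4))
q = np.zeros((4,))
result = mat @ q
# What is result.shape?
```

(3,)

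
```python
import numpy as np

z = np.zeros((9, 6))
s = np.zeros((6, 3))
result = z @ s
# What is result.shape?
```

(9, 3)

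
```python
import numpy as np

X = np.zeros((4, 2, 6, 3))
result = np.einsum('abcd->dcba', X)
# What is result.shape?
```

(3, 6, 2, 4)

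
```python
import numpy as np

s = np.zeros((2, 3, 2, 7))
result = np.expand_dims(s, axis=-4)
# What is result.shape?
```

(2, 1, 3, 2, 7)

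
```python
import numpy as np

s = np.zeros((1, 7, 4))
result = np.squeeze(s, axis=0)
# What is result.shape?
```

(7, 4)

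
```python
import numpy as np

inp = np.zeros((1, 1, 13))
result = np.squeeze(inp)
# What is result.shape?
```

(13,)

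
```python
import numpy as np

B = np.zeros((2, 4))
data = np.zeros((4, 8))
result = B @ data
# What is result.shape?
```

(2, 8)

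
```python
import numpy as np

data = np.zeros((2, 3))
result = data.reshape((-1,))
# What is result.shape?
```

(6,)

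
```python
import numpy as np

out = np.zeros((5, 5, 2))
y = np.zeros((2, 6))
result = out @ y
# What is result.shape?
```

(5, 5, 6)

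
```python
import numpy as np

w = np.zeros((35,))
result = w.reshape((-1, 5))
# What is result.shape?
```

(7, 5)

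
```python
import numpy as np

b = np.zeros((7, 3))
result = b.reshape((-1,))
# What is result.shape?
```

(21,)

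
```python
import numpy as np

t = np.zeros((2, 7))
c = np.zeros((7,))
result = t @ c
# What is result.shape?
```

(2,)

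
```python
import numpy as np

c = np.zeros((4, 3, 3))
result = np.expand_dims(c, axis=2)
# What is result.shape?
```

(4, 3, 1, 3)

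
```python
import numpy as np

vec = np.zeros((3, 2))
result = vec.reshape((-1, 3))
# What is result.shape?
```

(2, 3)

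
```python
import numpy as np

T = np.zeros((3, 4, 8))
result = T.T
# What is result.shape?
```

(8, 4, 3)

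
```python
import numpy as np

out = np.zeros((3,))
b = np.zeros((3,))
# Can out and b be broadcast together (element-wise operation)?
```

Yes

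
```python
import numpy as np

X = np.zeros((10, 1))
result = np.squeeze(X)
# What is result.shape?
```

(10,)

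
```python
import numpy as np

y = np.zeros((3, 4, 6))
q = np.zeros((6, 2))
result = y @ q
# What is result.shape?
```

(3, 4, 2)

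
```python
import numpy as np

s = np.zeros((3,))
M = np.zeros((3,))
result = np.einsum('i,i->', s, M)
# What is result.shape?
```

()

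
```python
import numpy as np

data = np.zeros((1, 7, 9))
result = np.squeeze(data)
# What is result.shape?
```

(7, 9)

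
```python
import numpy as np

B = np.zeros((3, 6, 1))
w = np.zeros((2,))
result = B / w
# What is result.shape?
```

(3, 6, 2)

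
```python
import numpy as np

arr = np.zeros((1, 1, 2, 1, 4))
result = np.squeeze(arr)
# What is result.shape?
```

(2, 4)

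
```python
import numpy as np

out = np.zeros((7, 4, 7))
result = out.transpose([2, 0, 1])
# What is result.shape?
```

(7, 7, 4)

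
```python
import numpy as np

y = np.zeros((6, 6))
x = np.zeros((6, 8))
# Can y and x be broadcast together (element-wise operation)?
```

No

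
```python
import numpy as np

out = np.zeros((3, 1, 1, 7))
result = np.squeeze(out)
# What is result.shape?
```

(3, 7)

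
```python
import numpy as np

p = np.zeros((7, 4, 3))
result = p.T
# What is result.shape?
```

(3, 4, 7)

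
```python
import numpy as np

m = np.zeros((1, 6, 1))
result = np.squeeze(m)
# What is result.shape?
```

(6,)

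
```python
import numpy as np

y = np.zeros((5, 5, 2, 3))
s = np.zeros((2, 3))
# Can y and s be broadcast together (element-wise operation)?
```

Yes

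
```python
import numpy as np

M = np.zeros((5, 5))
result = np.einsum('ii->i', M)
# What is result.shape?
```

(5,)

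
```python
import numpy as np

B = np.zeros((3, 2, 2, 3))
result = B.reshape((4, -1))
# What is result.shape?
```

(4, 9)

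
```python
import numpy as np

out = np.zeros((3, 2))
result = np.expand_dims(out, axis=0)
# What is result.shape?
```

(1, 3, 2)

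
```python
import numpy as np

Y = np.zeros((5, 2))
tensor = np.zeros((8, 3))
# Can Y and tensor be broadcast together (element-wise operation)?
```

No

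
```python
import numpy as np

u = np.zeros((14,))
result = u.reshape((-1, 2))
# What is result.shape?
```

(7, 2)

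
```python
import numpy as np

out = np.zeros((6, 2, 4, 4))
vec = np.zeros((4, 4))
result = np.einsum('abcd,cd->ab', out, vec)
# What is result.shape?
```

(6, 2)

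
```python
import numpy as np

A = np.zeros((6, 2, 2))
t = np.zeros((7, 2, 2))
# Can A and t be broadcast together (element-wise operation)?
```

No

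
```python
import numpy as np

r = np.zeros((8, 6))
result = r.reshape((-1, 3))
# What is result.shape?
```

(16, 3)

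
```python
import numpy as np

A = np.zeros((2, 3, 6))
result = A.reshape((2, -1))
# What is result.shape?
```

(2, 18)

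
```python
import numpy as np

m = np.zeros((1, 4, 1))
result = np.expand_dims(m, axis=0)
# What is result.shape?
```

(1, 1, 4, 1)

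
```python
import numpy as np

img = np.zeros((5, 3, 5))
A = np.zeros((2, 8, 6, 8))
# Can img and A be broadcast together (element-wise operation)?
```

No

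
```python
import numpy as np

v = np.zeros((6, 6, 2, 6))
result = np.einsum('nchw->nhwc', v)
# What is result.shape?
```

(6, 2, 6, 6)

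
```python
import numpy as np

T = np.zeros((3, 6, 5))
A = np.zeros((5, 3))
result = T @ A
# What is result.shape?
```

(3, 6, 3)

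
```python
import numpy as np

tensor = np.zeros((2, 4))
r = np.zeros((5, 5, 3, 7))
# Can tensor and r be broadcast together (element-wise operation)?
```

No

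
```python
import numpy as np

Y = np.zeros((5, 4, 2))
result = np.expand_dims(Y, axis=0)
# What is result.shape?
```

(1, 5, 4, 2)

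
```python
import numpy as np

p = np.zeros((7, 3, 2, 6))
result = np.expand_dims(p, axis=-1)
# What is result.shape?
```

(7, 3, 2, 6, 1)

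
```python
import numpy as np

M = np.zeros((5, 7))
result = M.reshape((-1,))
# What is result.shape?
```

(35,)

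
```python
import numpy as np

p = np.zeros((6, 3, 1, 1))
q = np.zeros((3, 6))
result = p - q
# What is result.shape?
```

(6, 3, 3, 6)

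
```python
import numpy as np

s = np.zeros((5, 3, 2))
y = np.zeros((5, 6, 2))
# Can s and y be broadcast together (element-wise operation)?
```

No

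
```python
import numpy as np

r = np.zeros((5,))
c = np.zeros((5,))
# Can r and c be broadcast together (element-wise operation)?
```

Yes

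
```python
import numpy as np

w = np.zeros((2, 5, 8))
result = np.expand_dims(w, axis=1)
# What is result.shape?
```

(2, 1, 5, 8)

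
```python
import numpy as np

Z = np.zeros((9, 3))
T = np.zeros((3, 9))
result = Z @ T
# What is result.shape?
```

(9, 9)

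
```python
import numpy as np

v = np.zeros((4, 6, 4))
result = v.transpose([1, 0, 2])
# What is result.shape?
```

(6, 4, 4)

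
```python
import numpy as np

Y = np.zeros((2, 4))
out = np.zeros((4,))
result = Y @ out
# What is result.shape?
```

(2,)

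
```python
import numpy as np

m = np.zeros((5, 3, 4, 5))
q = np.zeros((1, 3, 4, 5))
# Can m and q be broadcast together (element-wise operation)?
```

Yes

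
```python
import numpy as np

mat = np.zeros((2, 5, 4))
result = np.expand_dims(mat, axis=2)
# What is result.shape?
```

(2, 5, 1, 4)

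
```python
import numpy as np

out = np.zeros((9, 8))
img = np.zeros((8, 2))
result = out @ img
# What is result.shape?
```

(9, 2)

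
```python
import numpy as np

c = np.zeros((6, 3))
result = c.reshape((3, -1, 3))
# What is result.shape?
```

(3, 2, 3)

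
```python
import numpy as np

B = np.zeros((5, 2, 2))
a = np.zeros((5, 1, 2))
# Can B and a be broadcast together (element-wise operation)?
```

Yes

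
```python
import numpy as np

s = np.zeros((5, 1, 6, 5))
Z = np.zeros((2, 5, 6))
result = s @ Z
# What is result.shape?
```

(5, 2, 6, 6)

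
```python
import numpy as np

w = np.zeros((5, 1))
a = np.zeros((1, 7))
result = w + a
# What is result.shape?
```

(5, 7)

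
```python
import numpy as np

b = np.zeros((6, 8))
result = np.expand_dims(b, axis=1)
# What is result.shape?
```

(6, 1, 8)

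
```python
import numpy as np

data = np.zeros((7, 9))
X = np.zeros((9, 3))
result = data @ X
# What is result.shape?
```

(7, 3)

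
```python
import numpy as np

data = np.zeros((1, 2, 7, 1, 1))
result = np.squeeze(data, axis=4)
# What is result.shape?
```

(1, 2, 7, 1)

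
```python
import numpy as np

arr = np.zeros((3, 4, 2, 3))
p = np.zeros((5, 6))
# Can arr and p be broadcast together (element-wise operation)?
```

No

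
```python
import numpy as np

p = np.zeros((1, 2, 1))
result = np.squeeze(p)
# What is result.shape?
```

(2,)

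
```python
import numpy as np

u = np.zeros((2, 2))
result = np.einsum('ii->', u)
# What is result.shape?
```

()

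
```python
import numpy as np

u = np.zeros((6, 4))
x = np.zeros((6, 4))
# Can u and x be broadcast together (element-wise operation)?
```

Yes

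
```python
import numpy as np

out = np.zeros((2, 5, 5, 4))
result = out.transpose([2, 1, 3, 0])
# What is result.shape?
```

(5, 5, 4, 2)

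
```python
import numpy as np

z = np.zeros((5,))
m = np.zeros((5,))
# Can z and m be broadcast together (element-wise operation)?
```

Yes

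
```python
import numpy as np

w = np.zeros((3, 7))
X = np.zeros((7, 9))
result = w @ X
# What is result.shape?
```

(3, 9)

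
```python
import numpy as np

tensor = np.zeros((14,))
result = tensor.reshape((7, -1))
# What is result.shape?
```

(7, 2)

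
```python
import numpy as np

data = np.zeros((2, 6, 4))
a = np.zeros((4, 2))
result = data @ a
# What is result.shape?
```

(2, 6, 2)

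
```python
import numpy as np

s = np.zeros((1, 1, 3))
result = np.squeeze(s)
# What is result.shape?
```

(3,)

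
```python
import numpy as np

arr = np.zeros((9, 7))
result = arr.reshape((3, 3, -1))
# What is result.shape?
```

(3, 3, 7)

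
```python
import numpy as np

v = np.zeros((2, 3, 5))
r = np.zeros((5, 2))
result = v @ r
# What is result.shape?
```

(2, 3, 2)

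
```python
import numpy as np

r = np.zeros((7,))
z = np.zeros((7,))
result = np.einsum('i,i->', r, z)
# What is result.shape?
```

()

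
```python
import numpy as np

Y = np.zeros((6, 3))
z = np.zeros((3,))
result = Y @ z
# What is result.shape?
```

(6,)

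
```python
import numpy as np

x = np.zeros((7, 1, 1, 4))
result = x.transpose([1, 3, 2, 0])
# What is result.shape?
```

(1, 4, 1, 7)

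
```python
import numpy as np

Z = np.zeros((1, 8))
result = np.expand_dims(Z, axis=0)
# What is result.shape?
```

(1, 1, 8)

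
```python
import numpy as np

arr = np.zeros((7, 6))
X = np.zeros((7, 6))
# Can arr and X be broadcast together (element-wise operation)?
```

Yes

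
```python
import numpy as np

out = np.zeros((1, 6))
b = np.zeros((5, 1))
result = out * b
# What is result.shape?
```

(5, 6)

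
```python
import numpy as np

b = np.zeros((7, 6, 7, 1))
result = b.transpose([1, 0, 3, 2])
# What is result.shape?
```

(6, 7, 1, 7)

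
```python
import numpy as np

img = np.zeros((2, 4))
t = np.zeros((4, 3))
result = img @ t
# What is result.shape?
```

(2, 3)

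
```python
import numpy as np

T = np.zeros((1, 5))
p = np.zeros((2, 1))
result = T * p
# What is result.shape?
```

(2, 5)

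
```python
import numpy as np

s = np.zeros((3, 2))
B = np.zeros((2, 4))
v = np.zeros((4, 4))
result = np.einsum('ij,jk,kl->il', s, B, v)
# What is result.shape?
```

(3, 4)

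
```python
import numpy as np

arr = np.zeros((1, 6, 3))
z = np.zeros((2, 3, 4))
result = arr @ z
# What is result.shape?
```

(2, 6, 4)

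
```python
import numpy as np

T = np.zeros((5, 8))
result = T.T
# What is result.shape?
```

(8, 5)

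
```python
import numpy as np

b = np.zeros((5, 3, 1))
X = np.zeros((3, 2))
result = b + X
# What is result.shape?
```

(5, 3, 2)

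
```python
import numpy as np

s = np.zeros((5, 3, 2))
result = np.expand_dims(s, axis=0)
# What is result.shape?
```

(1, 5, 3, 2)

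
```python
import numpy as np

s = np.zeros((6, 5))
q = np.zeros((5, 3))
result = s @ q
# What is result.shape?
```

(6, 3)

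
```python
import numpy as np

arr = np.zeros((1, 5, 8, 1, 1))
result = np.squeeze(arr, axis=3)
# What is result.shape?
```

(1, 5, 8, 1)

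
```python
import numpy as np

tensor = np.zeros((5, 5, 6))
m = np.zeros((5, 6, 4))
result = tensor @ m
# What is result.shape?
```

(5, 5, 4)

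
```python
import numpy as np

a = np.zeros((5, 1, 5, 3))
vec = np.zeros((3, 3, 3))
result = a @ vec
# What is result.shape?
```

(5, 3, 5, 3)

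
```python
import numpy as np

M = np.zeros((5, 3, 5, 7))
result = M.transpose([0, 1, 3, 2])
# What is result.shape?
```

(5, 3, 7, 5)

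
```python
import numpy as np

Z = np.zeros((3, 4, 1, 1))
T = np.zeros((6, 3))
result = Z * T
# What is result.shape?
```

(3, 4, 6, 3)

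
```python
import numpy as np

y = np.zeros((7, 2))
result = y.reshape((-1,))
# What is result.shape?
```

(14,)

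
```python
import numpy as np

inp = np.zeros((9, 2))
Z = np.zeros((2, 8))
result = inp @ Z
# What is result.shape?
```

(9, 8)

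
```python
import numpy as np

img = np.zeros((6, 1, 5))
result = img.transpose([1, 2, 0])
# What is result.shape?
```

(1, 5, 6)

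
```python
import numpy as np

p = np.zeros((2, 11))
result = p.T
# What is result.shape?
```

(11, 2)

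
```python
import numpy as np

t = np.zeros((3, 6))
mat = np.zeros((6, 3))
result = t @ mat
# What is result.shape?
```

(3, 3)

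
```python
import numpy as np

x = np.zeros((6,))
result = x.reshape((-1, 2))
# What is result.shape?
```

(3, 2)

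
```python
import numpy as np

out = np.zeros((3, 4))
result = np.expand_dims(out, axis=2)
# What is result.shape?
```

(3, 4, 1)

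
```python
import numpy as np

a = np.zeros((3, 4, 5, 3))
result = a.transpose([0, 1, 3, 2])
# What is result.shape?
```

(3, 4, 3, 5)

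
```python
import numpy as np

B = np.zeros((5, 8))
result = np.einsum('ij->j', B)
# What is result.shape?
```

(8,)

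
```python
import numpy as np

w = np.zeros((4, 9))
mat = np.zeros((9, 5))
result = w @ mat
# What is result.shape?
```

(4, 5)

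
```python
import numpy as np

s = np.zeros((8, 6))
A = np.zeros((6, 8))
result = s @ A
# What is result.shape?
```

(8, 8)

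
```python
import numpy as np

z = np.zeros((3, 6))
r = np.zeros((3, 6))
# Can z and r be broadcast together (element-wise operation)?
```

Yes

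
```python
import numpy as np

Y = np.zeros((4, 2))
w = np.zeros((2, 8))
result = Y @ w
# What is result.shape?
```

(4, 8)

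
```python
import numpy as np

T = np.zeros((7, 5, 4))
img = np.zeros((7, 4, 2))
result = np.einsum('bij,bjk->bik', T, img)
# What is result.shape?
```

(7, 5, 2)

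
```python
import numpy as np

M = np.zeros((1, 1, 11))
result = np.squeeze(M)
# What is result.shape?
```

(11,)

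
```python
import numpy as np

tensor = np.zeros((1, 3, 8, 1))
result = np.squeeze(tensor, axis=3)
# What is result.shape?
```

(1, 3, 8)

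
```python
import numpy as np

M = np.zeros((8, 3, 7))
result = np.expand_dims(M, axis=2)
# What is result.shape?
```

(8, 3, 1, 7)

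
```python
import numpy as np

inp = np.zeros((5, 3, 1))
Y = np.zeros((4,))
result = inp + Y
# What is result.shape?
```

(5, 3, 4)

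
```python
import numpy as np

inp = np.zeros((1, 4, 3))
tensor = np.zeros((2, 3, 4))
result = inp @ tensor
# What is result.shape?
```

(2, 4, 4)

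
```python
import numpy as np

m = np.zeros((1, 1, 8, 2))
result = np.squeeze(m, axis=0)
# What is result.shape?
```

(1, 8, 2)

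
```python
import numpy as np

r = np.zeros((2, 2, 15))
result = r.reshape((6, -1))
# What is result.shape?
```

(6, 10)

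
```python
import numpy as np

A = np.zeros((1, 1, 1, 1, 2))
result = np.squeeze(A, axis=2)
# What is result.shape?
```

(1, 1, 1, 2)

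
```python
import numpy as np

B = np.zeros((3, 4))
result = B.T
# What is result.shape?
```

(4, 3)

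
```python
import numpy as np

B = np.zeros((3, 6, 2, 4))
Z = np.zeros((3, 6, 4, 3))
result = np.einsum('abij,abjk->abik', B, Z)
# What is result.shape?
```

(3, 6, 2, 3)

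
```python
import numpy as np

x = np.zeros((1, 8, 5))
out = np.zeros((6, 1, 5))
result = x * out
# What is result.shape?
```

(6, 8, 5)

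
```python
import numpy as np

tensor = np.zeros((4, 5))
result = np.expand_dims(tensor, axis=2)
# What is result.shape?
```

(4, 5, 1)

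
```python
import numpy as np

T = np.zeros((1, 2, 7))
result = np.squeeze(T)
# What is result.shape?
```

(2, 7)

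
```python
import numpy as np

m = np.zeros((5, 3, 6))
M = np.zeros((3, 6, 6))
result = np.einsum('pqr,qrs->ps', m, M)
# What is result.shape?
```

(5, 6)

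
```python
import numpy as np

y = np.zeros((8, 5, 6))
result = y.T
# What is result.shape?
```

(6, 5, 8)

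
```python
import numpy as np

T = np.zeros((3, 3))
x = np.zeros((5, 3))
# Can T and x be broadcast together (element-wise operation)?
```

No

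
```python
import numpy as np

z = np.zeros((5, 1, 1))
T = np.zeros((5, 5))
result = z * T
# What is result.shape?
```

(5, 5, 5)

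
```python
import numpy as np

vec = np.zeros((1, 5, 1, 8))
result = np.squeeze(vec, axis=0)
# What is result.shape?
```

(5, 1, 8)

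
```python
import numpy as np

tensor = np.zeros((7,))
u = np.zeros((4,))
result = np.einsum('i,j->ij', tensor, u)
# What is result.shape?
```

(7, 4)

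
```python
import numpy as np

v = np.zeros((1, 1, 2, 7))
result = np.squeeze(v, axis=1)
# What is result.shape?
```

(1, 2, 7)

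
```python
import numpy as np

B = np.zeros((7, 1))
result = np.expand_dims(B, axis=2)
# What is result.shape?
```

(7, 1, 1)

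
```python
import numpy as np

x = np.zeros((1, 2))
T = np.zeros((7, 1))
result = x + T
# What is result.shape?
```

(7, 2)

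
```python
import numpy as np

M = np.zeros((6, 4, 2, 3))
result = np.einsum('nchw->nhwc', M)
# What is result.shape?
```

(6, 2, 3, 4)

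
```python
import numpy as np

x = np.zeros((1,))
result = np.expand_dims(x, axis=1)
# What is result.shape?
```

(1, 1)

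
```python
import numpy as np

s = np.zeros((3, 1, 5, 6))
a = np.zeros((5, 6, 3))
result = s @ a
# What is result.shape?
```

(3, 5, 5, 3)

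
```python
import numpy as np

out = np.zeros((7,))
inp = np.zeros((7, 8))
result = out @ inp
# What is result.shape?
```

(8,)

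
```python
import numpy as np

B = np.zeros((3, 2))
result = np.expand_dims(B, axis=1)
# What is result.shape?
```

(3, 1, 2)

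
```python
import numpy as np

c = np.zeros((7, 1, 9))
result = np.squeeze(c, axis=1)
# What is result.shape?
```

(7, 9)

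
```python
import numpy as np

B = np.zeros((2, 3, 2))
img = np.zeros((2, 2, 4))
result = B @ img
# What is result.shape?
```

(2, 3, 4)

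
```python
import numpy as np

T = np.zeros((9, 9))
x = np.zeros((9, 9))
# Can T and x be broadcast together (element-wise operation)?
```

Yes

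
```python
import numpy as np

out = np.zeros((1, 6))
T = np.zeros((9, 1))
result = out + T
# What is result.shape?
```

(9, 6)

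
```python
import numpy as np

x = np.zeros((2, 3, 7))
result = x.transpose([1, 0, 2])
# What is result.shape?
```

(3, 2, 7)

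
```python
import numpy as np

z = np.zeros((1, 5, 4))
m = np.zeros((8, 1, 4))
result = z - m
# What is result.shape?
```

(8, 5, 4)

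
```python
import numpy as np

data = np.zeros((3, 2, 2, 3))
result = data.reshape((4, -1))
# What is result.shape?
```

(4, 9)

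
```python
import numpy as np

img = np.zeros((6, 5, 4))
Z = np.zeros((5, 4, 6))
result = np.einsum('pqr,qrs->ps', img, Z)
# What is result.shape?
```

(6, 6)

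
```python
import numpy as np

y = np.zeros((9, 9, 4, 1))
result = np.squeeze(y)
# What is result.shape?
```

(9, 9, 4)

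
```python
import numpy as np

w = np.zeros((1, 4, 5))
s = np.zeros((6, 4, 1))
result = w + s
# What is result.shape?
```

(6, 4, 5)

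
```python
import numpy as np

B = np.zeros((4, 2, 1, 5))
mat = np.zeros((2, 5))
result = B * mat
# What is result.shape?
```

(4, 2, 2, 5)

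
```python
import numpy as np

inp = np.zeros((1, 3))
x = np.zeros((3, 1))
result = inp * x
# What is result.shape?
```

(3, 3)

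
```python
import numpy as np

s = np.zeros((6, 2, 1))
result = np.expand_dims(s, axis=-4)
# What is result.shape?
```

(1, 6, 2, 1)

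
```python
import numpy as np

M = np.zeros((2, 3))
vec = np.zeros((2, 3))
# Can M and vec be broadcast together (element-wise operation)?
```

Yes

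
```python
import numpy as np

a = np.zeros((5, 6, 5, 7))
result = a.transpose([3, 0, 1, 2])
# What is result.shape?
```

(7, 5, 6, 5)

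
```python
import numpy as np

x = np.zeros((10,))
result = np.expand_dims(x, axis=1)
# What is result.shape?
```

(10, 1)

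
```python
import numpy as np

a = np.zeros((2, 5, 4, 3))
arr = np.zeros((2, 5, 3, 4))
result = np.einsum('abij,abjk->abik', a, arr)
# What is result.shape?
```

(2, 5, 4, 4)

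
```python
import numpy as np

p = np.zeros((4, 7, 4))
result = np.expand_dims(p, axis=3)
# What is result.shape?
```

(4, 7, 4, 1)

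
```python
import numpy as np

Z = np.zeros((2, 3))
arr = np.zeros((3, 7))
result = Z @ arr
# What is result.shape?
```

(2, 7)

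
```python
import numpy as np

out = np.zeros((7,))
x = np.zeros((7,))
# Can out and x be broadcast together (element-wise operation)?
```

Yes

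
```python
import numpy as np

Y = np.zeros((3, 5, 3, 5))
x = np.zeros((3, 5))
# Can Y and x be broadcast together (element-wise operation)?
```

Yes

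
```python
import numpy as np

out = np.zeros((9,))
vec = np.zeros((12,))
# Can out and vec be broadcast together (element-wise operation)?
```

No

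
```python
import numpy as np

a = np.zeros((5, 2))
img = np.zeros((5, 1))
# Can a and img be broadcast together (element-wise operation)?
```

Yes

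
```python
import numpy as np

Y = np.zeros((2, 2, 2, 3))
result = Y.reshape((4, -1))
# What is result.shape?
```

(4, 6)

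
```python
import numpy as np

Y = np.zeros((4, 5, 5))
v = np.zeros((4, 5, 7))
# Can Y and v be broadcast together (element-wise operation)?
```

No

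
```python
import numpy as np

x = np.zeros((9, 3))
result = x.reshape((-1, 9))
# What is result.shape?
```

(3, 9)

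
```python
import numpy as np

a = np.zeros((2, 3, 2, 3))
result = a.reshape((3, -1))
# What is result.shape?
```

(3, 12)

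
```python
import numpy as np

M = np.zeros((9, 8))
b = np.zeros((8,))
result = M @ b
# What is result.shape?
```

(9,)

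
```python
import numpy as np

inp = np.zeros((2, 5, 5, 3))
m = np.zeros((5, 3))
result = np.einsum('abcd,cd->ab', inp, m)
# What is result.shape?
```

(2, 5)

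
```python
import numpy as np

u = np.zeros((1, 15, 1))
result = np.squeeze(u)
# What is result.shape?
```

(15,)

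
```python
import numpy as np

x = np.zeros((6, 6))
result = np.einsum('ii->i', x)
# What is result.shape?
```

(6,)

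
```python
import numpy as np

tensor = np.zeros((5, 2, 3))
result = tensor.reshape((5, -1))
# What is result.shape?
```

(5, 6)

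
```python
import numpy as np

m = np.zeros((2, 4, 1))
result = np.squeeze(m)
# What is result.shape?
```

(2, 4)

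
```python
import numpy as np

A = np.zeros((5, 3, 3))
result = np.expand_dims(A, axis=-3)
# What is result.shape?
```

(5, 1, 3, 3)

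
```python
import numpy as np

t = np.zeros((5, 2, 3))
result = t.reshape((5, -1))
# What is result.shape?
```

(5, 6)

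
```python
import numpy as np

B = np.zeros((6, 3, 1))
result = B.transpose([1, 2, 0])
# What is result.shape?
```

(3, 1, 6)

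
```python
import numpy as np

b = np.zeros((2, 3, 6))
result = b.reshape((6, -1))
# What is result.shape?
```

(6, 6)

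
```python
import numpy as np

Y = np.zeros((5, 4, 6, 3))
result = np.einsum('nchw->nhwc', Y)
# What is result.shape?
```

(5, 6, 3, 4)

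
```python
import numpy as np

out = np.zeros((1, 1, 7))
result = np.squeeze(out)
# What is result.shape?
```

(7,)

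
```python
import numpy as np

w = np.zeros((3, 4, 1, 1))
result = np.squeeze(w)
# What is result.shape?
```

(3, 4)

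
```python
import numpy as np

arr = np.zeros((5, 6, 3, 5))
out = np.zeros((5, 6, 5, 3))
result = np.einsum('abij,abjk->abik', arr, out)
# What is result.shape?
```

(5, 6, 3, 3)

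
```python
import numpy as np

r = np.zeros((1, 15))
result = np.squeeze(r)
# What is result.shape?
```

(15,)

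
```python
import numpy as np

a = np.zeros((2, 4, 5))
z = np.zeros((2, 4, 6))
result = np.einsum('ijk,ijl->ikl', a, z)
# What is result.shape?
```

(2, 5, 6)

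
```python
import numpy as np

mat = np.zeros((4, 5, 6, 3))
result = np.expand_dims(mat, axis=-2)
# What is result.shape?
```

(4, 5, 6, 1, 3)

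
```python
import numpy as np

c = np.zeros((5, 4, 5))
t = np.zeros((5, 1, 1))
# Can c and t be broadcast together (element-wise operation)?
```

Yes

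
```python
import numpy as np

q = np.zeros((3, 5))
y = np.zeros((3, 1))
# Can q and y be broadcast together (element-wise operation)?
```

Yes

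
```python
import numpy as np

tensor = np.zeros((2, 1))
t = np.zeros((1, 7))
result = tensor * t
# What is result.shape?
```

(2, 7)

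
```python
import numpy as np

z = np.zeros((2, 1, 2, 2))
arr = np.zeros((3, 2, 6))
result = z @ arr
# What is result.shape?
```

(2, 3, 2, 6)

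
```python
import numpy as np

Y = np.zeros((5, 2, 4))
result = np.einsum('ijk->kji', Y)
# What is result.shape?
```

(4, 2, 5)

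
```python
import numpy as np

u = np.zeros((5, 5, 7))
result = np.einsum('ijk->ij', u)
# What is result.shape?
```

(5, 5)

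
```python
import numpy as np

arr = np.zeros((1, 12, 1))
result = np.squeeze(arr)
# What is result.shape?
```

(12,)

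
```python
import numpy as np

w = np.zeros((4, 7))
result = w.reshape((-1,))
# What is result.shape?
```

(28,)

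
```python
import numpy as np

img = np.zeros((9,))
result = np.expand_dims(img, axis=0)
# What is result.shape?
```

(1, 9)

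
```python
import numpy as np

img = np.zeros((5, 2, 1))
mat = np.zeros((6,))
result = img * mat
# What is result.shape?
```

(5, 2, 6)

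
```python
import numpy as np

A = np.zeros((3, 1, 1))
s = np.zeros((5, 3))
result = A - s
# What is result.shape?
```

(3, 5, 3)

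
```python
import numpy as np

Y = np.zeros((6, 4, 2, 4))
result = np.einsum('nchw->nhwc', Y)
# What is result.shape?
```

(6, 2, 4, 4)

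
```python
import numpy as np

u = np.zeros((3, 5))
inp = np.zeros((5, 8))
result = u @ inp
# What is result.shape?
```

(3, 8)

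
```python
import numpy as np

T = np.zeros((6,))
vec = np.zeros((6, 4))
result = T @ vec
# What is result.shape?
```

(4,)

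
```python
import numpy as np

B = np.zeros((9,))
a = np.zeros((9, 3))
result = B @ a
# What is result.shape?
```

(3,)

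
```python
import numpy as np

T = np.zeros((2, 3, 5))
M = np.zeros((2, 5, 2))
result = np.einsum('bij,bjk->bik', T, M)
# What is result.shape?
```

(2, 3, 2)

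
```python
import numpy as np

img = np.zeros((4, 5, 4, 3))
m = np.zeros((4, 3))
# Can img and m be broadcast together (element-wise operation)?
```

Yes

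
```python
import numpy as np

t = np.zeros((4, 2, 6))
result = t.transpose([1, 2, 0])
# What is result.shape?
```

(2, 6, 4)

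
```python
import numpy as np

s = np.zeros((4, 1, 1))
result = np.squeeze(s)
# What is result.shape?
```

(4,)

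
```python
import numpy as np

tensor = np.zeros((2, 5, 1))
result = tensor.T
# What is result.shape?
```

(1, 5, 2)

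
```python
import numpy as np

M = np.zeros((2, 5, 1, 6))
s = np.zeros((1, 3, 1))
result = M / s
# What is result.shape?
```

(2, 5, 3, 6)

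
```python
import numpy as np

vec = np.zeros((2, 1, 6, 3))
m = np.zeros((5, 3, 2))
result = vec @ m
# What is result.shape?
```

(2, 5, 6, 2)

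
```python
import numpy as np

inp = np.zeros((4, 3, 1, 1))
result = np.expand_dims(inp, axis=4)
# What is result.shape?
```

(4, 3, 1, 1, 1)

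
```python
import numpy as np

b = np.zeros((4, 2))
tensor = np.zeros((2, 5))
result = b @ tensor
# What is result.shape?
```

(4, 5)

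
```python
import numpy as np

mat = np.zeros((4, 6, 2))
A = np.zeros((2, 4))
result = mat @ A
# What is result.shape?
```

(4, 6, 4)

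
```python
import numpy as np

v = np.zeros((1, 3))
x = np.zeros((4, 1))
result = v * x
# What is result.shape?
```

(4, 3)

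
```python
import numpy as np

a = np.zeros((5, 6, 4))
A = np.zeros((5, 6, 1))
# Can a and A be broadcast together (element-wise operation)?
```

Yes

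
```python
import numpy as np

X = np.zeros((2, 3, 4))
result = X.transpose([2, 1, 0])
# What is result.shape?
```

(4, 3, 2)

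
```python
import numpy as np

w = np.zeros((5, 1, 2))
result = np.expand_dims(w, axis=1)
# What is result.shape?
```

(5, 1, 1, 2)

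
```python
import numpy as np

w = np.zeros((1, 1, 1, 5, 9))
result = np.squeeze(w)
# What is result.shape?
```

(5, 9)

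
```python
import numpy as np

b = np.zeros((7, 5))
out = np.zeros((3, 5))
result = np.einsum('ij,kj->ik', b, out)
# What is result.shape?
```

(7, 3)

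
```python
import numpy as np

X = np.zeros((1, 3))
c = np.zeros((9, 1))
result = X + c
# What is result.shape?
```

(9, 3)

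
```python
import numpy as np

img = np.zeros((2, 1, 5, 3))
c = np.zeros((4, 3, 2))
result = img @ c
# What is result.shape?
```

(2, 4, 5, 2)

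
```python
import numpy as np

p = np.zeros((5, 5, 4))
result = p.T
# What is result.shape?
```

(4, 5, 5)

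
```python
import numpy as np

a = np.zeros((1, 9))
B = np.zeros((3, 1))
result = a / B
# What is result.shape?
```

(3, 9)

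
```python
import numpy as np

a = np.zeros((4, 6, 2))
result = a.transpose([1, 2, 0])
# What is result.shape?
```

(6, 2, 4)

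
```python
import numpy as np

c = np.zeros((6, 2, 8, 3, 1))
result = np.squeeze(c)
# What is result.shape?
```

(6, 2, 8, 3)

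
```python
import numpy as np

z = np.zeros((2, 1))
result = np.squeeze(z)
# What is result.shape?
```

(2,)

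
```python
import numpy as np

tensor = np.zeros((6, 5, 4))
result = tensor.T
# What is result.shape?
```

(4, 5, 6)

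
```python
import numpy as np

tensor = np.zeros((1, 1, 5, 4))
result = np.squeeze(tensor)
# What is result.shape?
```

(5, 4)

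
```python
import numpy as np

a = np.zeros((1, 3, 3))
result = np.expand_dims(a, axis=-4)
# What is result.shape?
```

(1, 1, 3, 3)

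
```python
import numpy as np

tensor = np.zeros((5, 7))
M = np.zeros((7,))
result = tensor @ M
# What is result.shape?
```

(5,)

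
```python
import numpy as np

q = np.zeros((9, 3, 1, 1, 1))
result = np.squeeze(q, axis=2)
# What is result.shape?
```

(9, 3, 1, 1)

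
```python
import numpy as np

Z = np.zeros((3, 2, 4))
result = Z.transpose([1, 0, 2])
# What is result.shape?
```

(2, 3, 4)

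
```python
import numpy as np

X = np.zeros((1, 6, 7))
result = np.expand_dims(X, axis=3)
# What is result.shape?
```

(1, 6, 7, 1)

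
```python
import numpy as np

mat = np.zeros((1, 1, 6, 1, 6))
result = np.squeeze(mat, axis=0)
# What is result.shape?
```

(1, 6, 1, 6)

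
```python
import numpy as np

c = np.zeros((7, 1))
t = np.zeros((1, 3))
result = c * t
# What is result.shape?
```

(7, 3)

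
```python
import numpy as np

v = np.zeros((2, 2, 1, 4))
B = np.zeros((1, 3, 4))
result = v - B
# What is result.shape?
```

(2, 2, 3, 4)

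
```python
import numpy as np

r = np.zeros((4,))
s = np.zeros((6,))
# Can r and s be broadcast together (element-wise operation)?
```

No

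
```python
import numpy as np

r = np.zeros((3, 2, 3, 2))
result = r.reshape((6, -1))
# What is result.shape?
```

(6, 6)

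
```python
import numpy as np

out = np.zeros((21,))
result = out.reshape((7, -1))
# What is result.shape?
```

(7, 3)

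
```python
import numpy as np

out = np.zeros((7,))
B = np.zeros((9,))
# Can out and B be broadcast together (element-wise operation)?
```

No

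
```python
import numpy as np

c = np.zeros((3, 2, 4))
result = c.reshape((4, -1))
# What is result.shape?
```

(4, 6)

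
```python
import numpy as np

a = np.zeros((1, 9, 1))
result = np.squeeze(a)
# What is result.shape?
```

(9,)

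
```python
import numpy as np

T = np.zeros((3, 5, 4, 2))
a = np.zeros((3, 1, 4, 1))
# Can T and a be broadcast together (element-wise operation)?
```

Yes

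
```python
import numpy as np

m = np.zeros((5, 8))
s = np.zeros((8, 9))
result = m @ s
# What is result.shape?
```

(5, 9)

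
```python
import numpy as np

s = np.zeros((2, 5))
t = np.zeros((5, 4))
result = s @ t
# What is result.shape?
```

(2, 4)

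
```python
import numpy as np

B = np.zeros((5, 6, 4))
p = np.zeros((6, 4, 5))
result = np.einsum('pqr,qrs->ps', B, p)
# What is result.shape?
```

(5, 5)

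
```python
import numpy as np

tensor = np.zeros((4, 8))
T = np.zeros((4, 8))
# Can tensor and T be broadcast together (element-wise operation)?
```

Yes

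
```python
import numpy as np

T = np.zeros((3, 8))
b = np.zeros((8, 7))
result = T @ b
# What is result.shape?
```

(3, 7)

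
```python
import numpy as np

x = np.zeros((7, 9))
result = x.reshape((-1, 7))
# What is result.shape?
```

(9, 7)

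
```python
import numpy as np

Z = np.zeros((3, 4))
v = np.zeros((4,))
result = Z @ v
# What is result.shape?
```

(3,)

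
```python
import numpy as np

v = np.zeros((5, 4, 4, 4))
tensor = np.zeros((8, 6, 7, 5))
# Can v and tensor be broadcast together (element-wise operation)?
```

No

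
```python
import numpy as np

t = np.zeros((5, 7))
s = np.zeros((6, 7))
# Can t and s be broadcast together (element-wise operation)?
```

No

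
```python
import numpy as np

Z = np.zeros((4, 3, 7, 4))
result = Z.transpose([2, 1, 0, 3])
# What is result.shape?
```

(7, 3, 4, 4)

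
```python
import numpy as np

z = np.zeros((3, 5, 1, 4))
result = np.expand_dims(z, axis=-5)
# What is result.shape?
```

(1, 3, 5, 1, 4)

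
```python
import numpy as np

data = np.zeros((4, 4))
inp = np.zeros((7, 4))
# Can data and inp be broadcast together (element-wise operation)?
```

No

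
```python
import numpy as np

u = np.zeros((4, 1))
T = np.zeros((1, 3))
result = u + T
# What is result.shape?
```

(4, 3)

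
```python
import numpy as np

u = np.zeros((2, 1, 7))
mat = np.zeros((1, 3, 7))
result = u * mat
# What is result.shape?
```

(2, 3, 7)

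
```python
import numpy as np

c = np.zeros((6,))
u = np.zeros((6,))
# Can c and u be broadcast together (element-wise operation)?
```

Yes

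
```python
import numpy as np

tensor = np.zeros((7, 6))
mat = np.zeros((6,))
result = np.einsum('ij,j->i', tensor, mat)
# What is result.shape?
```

(7,)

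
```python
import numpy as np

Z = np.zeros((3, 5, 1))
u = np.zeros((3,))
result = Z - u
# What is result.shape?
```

(3, 5, 3)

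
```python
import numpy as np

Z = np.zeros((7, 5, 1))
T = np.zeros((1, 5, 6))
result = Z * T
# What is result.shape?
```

(7, 5, 6)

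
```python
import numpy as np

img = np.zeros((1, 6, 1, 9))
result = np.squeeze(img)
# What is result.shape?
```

(6, 9)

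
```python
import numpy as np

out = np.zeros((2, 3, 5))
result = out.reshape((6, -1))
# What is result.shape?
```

(6, 5)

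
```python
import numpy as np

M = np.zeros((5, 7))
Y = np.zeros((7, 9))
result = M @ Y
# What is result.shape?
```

(5, 9)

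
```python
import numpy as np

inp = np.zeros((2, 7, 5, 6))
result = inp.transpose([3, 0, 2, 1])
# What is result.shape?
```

(6, 2, 5, 7)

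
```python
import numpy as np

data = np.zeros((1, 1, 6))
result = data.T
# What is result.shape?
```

(6, 1, 1)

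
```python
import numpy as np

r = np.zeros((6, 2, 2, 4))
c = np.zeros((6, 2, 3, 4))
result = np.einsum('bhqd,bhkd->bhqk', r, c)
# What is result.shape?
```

(6, 2, 2, 3)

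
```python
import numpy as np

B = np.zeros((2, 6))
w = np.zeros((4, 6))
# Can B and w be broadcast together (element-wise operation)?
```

No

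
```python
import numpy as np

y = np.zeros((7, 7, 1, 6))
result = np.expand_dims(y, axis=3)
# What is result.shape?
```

(7, 7, 1, 1, 6)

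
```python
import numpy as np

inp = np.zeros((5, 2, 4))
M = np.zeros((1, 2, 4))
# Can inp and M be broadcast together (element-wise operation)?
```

Yes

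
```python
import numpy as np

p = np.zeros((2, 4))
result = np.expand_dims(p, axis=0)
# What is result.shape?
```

(1, 2, 4)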